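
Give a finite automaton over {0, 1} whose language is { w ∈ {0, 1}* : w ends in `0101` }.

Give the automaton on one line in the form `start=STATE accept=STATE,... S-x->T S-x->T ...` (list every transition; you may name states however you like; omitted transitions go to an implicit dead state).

start=A accept=E A-0->B A-1->A B-0->B B-1->C C-0->D C-1->A D-0->B D-1->E E-0->D E-1->A

Remember how much of `0101` the current input suffix matches. State A means no match yet; B means the last symbol is `0`; C means the last 2 symbols are `01`; D means the last 3 symbols are `010`; E means the last 4 symbols are `0101`. Only E accepts. On a mismatch, fall back to the longest proper suffix that is still a prefix of `0101`.
A 5-state machine:
       0  1 
>  A   B  A 
   B   B  C 
   C   D  A 
   D   B  E 
 * E   D  A 
(> = start, * = accepting)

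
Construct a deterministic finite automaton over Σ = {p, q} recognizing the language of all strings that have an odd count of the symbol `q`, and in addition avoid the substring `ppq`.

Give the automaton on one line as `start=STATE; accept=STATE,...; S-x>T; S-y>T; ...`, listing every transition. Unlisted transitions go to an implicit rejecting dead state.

Build one automaton per condition and run them in lockstep. The first has 2 states tracking the count of `q`s modulo 2; the second has 4 states tracking partial matches of the forbidden pattern `ppq`. A product state is a pair (one from each), accepting exactly when both do. After merging equivalent states the machine shrinks.
With 6 states:
       p  q 
>  A   B  C 
   B   D  C 
 * C   E  A 
   D   D  D 
 * E   F  A 
 * F   F  D 
(> = start, * = accepting)

start=A; accept=C,E,F; A-p>B; A-q>C; B-p>D; B-q>C; C-p>E; C-q>A; D-p>D; D-q>D; E-p>F; E-q>A; F-p>F; F-q>D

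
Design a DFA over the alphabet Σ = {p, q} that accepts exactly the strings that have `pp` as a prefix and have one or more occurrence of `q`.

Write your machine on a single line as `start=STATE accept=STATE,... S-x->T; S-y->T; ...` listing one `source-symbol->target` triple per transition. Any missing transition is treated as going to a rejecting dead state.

start=s0; accept=s4; s0-p->s1; s0-q->s2; s1-p->s3; s1-q->s2; s2-p->s2; s2-q->s2; s3-p->s3; s3-q->s4; s4-p->s4; s4-q->s4

Handle the two conditions separately and then intersect. One (4 states) tracks whether the input so far still matches the prefix `pp`; the other (3 states) tracks the count of `q`s, saturating at 2. Each combined state is a pair, one component from each; accept when both components accept. Minimizing collapses redundant product states.
A 5-state machine:
        p   q  
>  s0   s1  s2 
   s1   s3  s2 
   s2   s2  s2 
   s3   s3  s4 
 * s4   s4  s4 
(> = start, * = accepting)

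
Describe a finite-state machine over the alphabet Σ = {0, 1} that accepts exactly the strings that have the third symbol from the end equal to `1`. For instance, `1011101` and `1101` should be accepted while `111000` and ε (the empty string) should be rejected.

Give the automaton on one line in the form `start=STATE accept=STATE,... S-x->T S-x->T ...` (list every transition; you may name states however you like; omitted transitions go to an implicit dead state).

start=S0 accept=S11,S12,S13,S14 S0-0->S1 S0-1->S2 S1-0->S3 S1-1->S4 S2-0->S5 S2-1->S6 S3-0->S7 S3-1->S8 S4-0->S9 S4-1->S10 S5-0->S11 S5-1->S12 S6-0->S13 S6-1->S14 S7-0->S7 S7-1->S8 S8-0->S9 S8-1->S10 S9-0->S11 S9-1->S12 S10-0->S13 S10-1->S14 S11-0->S7 S11-1->S8 S12-0->S9 S12-1->S10 S13-0->S11 S13-1->S12 S14-0->S13 S14-1->S14

A DFA must remember the last 3 symbols (since which symbol is third-to-last isn't known until the input ends). Use one state per possible window of the last ≤3 symbols; accept from those whose window starts with `1`.
          0    1  
>  S0     S1   S2 
   S1     S3   S4 
   S2     S5   S6 
   S3     S7   S8 
   S4     S9  S10 
   S5    S11  S12 
   S6    S13  S14 
   S7     S7   S8 
   S8     S9  S10 
   S9    S11  S12 
   S10   S13  S14 
 * S11    S7   S8 
 * S12    S9  S10 
 * S13   S11  S12 
 * S14   S13  S14 
(> = start, * = accepting)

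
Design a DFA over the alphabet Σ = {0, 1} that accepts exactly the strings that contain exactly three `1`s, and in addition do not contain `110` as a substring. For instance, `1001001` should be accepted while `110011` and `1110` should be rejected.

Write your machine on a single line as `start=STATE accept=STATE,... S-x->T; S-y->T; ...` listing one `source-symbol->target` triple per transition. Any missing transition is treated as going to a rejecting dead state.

Build one automaton per condition and run them in lockstep. The first has 5 states tracking the count of `1`s, saturating at 4; the second has 4 states tracking partial matches of the forbidden pattern `110`. A product state is a pair (one from each), accepting exactly when both do. After merging equivalent states the machine shrinks.
With 9 states:
       0  1 
>  A   A  B 
   B   C  D 
   C   C  E 
   D   F  G 
   E   H  G 
   F   F  F 
 * G   F  F 
   H   H  I 
 * I   I  F 
(> = start, * = accepting)

start=A; accept=G,I; A-0->A; A-1->B; B-0->C; B-1->D; C-0->C; C-1->E; D-0->F; D-1->G; E-0->H; E-1->G; F-0->F; F-1->F; G-0->F; G-1->F; H-0->H; H-1->I; I-0->I; I-1->F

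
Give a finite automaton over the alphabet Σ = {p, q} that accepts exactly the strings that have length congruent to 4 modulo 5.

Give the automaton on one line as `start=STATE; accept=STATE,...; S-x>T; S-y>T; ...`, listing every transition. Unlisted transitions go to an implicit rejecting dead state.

start=S0; accept=S4; S0-p>S1; S0-q>S1; S1-p>S2; S1-q>S2; S2-p>S3; S2-q>S3; S3-p>S4; S3-q>S4; S4-p>S0; S4-q>S0

Count input length modulo 5: every symbol advances one step around the cycle S0 → S1 → S2 → S3 → S4 → S0. Accept at S4.
5 states suffice.
        p   q  
>  S0   S1  S1 
   S1   S2  S2 
   S2   S3  S3 
   S3   S4  S4 
 * S4   S0  S0 
(> = start, * = accepting)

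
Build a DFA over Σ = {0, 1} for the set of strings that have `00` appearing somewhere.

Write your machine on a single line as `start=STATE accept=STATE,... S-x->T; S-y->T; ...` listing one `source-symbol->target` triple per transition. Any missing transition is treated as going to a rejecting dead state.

start=q0; accept=q2; q0-0->q1; q0-1->q0; q1-0->q2; q1-1->q0; q2-0->q2; q2-1->q2

Track how much of `00` has been matched so far: state q0 is no progress, q2 is the absorbing accept state reached once `00` has occurred. Intermediate states record partial matches; on a mismatch, fall back to the longest reusable overlap.
A 3-state machine:
        0   1  
>  q0   q1  q0 
   q1   q2  q0 
 * q2   q2  q2 
(> = start, * = accepting)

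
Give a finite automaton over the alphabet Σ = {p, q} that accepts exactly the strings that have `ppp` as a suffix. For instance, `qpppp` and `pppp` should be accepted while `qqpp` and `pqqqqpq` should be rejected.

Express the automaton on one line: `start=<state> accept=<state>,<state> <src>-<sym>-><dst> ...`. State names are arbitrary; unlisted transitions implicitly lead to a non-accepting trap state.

Remember how much of `ppp` the current input suffix matches. State s0 means no match yet; s1 means the last symbol is `p`; s2 means the last 2 symbols are `pp`; s3 means the last 3 symbols are `ppp`. Only s3 accepts. On a mismatch, fall back to the longest proper suffix that is still a prefix of `ppp`.
With 4 states:
        p   q  
>  s0   s1  s0 
   s1   s2  s0 
   s2   s3  s0 
 * s3   s3  s0 
(> = start, * = accepting)

start=s0 accept=s3 s0-p->s1 s0-q->s0 s1-p->s2 s1-q->s0 s2-p->s3 s2-q->s0 s3-p->s3 s3-q->s0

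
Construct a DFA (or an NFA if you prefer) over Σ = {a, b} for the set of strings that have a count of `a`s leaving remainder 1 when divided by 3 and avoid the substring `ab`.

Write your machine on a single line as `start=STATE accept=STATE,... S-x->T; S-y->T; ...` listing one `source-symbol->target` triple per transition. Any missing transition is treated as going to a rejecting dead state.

Run two small machines in parallel and take their product. The first has 3 states tracking the count of `a`s modulo 3; the second has 3 states tracking partial matches of the forbidden pattern `ab`. A product state is a pair (one from each), accepting exactly when both do. Minimizing collapses redundant product states.
A 5-state machine:
        a   b  
>  S0   S1  S0 
 * S1   S2  S3 
   S2   S4  S3 
   S3   S3  S3 
   S4   S1  S3 
(> = start, * = accepting)

start=S0; accept=S1; S0-a->S1; S0-b->S0; S1-a->S2; S1-b->S3; S2-a->S4; S2-b->S3; S3-a->S3; S3-b->S3; S4-a->S1; S4-b->S3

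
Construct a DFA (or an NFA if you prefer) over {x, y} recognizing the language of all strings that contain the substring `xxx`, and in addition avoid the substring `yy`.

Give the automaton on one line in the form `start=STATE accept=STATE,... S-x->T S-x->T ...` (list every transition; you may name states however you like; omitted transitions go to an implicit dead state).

start=q0 accept=q5,q7 q0-x->q1 q0-y->q2 q1-x->q3 q1-y->q2 q2-x->q1 q2-y->q4 q3-x->q5 q3-y->q2 q4-x->q6 q4-y->q4 q5-x->q5 q5-y->q7 q6-x->q8 q6-y->q4 q7-x->q5 q7-y->q9 q8-x->q9 q8-y->q4 q9-x->q9 q9-y->q9

Build one automaton per condition and run them in lockstep. One (4 states) tracks whether and how much of `xxx` has been seen; the other (3 states) tracks partial matches of the forbidden pattern `yy`. Each combined state is a pair, one component from each; accept when both components accept.
        x   y  
>  q0   q1  q2 
   q1   q3  q2 
   q2   q1  q4 
   q3   q5  q2 
   q4   q6  q4 
 * q5   q5  q7 
   q6   q8  q4 
 * q7   q5  q9 
   q8   q9  q4 
   q9   q9  q9 
(> = start, * = accepting)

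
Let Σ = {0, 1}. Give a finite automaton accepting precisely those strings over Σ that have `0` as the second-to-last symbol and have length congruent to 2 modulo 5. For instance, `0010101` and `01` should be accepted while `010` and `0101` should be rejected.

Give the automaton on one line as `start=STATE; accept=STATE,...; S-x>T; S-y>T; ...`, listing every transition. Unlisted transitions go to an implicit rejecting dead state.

Run two small machines in parallel and take their product. One (7 states) tracks the last 2 symbols read; the other (5 states) tracks the input length modulo 5. Each combined state is a pair, one component from each; accept when both components accept. Minimizing collapses redundant product states.
A 7-state machine:
        0   1  
>  s0   s1  s2 
   s1   s3  s3 
   s2   s4  s4 
 * s3   s5  s5 
   s4   s5  s5 
   s5   s6  s6 
   s6   s0  s0 
(> = start, * = accepting)

start=s0; accept=s3; s0-0>s1; s0-1>s2; s1-0>s3; s1-1>s3; s2-0>s4; s2-1>s4; s3-0>s5; s3-1>s5; s4-0>s5; s4-1>s5; s5-0>s6; s5-1>s6; s6-0>s0; s6-1>s0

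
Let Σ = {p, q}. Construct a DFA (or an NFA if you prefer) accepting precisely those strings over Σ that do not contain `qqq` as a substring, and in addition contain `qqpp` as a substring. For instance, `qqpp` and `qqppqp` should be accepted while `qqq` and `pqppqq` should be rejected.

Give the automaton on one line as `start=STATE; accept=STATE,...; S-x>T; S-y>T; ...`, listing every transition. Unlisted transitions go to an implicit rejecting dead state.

start=S0; accept=S5,S6,S7; S0-p>S0; S0-q>S1; S1-p>S0; S1-q>S2; S2-p>S3; S2-q>S4; S3-p>S5; S3-q>S1; S4-p>S4; S4-q>S4; S5-p>S5; S5-q>S6; S6-p>S5; S6-q>S7; S7-p>S5; S7-q>S4

Handle the two conditions separately and then intersect. One (4 states) tracks partial matches of the forbidden pattern `qqq`; the other (5 states) tracks whether and how much of `qqpp` has been seen. Each combined state is a pair, one component from each; accept when both components accept. Minimizing collapses redundant product states.
With 8 states:
        p   q  
>  S0   S0  S1 
   S1   S0  S2 
   S2   S3  S4 
   S3   S5  S1 
   S4   S4  S4 
 * S5   S5  S6 
 * S6   S5  S7 
 * S7   S5  S4 
(> = start, * = accepting)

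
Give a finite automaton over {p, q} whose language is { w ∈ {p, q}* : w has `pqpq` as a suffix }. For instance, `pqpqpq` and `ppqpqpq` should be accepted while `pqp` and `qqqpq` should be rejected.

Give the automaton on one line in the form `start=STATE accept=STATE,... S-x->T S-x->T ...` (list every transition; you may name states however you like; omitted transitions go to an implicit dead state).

Remember how much of `pqpq` the current input suffix matches. State S0 means no match yet; S1 means the last symbol is `p`; S2 means the last 2 symbols are `pq`; S3 means the last 3 symbols are `pqp`; S4 means the last 4 symbols are `pqpq`. Only S4 accepts. On a mismatch, fall back to the longest proper suffix that is still a prefix of `pqpq`.
        p   q  
>  S0   S1  S0 
   S1   S1  S2 
   S2   S3  S0 
   S3   S1  S4 
 * S4   S3  S0 
(> = start, * = accepting)

start=S0 accept=S4 S0-p->S1 S0-q->S0 S1-p->S1 S1-q->S2 S2-p->S3 S2-q->S0 S3-p->S1 S3-q->S4 S4-p->S3 S4-q->S0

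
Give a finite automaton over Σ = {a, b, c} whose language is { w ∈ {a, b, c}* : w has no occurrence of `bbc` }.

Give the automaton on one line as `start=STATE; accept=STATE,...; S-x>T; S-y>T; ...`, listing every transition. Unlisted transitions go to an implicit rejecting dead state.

start=q0; accept=q0,q1,q2; q0-a>q0; q0-b>q1; q0-c>q0; q1-a>q0; q1-b>q2; q1-c>q0; q2-a>q0; q2-b>q2; q2-c>q3; q3-a>q3; q3-b>q3; q3-c>q3

Track partial matches of the forbidden pattern `bbc`. State q3 is a dead state reached once `bbc` has occurred; every other state accepts. q0 means no part of `bbc` is currently matched.
A 4-state machine:
        a   b   c  
>* q0   q0  q1  q0 
 * q1   q0  q2  q0 
 * q2   q0  q2  q3 
   q3   q3  q3  q3 
(> = start, * = accepting)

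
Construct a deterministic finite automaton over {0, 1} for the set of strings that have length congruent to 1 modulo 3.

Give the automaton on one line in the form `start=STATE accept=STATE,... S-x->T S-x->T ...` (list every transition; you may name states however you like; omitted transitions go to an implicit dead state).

start=A accept=B A-0->B A-1->B B-0->C B-1->C C-0->A C-1->A

Only the length mod 3 matters, so use a 3-cycle: from any state, every input symbol moves to the next state, wrapping C back to A. Mark B accepting.
With 3 states:
       0  1 
>  A   B  B 
 * B   C  C 
   C   A  A 
(> = start, * = accepting)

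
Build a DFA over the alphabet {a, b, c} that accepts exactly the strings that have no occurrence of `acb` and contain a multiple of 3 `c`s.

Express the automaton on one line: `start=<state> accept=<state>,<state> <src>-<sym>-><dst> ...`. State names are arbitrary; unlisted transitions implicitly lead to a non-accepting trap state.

Build one automaton per condition and run them in lockstep. The first has 4 states tracking partial matches of the forbidden pattern `acb`; the second has 3 states tracking the count of `c`s modulo 3. A product state is a pair (one from each), accepting exactly when both do. After merging equivalent states the machine shrinks.
10 states suffice.
        a   b   c  
>* q0   q1  q0  q2 
 * q1   q1  q0  q3 
   q2   q4  q2  q5 
   q3   q4  q6  q5 
   q4   q4  q2  q7 
   q5   q8  q5  q0 
   q6   q6  q6  q6 
   q7   q8  q6  q0 
   q8   q8  q5  q9 
 * q9   q1  q6  q2 
(> = start, * = accepting)

start=q0 accept=q0,q1,q9 q0-a->q1 q0-b->q0 q0-c->q2 q1-a->q1 q1-b->q0 q1-c->q3 q2-a->q4 q2-b->q2 q2-c->q5 q3-a->q4 q3-b->q6 q3-c->q5 q4-a->q4 q4-b->q2 q4-c->q7 q5-a->q8 q5-b->q5 q5-c->q0 q6-a->q6 q6-b->q6 q6-c->q6 q7-a->q8 q7-b->q6 q7-c->q0 q8-a->q8 q8-b->q5 q8-c->q9 q9-a->q1 q9-b->q6 q9-c->q2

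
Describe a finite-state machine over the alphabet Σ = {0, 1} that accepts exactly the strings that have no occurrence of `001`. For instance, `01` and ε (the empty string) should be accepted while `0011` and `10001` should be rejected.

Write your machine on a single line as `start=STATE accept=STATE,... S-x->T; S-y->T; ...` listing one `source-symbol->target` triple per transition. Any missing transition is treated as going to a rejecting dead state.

start=s0; accept=s0,s1,s2; s0-0->s1; s0-1->s0; s1-0->s2; s1-1->s0; s2-0->s2; s2-1->s3; s3-0->s3; s3-1->s3

This is the complement of 'contains `001`'. Use the same substring-matching states — s0 through s3 holding how much of `001` has just been matched — but flip the accepting set: everything except the trap s3 accepts.
With 4 states:
        0   1  
>* s0   s1  s0 
 * s1   s2  s0 
 * s2   s2  s3 
   s3   s3  s3 
(> = start, * = accepting)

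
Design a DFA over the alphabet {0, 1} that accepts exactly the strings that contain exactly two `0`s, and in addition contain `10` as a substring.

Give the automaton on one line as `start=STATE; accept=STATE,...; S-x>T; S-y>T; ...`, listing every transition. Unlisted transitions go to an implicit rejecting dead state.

start=s0; accept=s5; s0-0>s1; s0-1>s2; s1-0>s3; s1-1>s4; s2-0>s4; s2-1>s2; s3-0>s3; s3-1>s3; s4-0>s5; s4-1>s4; s5-0>s3; s5-1>s5

Build one automaton per condition and run them in lockstep. The first has 4 states tracking the count of `0`s, saturating at 3; the second has 3 states tracking whether and how much of `10` has been seen. A product state is a pair (one from each), accepting exactly when both do. Equivalent product states are then merged.
With 6 states:
        0   1  
>  s0   s1  s2 
   s1   s3  s4 
   s2   s4  s2 
   s3   s3  s3 
   s4   s5  s4 
 * s5   s3  s5 
(> = start, * = accepting)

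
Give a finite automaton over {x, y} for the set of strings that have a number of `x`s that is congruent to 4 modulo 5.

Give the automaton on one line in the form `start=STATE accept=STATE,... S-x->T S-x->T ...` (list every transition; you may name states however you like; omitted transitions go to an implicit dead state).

The only thing that matters is how many `x`s have appeared, reduced mod 5. Use one state per residue: q0 for 0, …, q4 for 4. Reading `x` moves to the next residue; anything else stays put. q4 is accepting.
        x   y  
>  q0   q1  q0 
   q1   q2  q1 
   q2   q3  q2 
   q3   q4  q3 
 * q4   q0  q4 
(> = start, * = accepting)

start=q0 accept=q4 q0-x->q1 q0-y->q0 q1-x->q2 q1-y->q1 q2-x->q3 q2-y->q2 q3-x->q4 q3-y->q3 q4-x->q0 q4-y->q4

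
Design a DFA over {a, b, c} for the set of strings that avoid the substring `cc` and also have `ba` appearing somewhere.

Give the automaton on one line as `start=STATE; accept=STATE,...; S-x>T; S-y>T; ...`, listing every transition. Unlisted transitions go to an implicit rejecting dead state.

start=q0; accept=q3,q5; q0-a>q0; q0-b>q1; q0-c>q2; q1-a>q3; q1-b>q1; q1-c>q2; q2-a>q0; q2-b>q1; q2-c>q4; q3-a>q3; q3-b>q3; q3-c>q5; q4-a>q4; q4-b>q6; q4-c>q4; q5-a>q3; q5-b>q3; q5-c>q7; q6-a>q7; q6-b>q6; q6-c>q4; q7-a>q7; q7-b>q7; q7-c>q7

Build one automaton per condition and run them in lockstep. The first has 3 states tracking partial matches of the forbidden pattern `cc`; the second has 3 states tracking whether and how much of `ba` has been seen. A product state is a pair (one from each), accepting exactly when both do.
An 8-state machine:
        a   b   c  
>  q0   q0  q1  q2 
   q1   q3  q1  q2 
   q2   q0  q1  q4 
 * q3   q3  q3  q5 
   q4   q4  q6  q4 
 * q5   q3  q3  q7 
   q6   q7  q6  q4 
   q7   q7  q7  q7 
(> = start, * = accepting)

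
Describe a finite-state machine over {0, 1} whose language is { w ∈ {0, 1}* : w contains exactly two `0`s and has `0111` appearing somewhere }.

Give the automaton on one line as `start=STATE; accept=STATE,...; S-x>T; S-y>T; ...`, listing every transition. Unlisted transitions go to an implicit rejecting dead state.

Run two small machines in parallel and take their product. One (4 states) tracks the count of `0`s, saturating at 3; the other (5 states) tracks whether and how much of `0111` has been seen. Each combined state is a pair, one component from each; accept when both components accept. Equivalent product states are then merged.
        0   1  
>  S0   S1  S0 
   S1   S2  S3 
   S2   S4  S5 
   S3   S2  S6 
   S4   S4  S4 
   S5   S4  S7 
   S6   S2  S8 
   S7   S4  S9 
   S8   S9  S8 
 * S9   S4  S9 
(> = start, * = accepting)

start=S0; accept=S9; S0-0>S1; S0-1>S0; S1-0>S2; S1-1>S3; S2-0>S4; S2-1>S5; S3-0>S2; S3-1>S6; S4-0>S4; S4-1>S4; S5-0>S4; S5-1>S7; S6-0>S2; S6-1>S8; S7-0>S4; S7-1>S9; S8-0>S9; S8-1>S8; S9-0>S4; S9-1>S9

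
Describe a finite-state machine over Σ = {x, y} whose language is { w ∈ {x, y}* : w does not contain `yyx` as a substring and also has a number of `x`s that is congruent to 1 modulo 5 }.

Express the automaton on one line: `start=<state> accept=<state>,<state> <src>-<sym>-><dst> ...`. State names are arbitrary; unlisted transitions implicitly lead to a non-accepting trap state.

Handle the two conditions separately and then intersect. One (4 states) tracks partial matches of the forbidden pattern `yyx`; the other (5 states) tracks the count of `x`s modulo 5. Each combined state is a pair, one component from each; accept when both components accept.
A 20-state machine:
          x    y  
>  q0     q1   q2 
 * q1     q3   q4 
   q2     q1   q5 
   q3     q6   q7 
 * q4     q3   q8 
   q5     q9   q5 
   q6    q10  q11 
   q7     q6  q12 
 * q8    q13   q8 
   q9    q13   q9 
   q10    q0  q14 
   q11   q10  q15 
   q12   q16  q12 
   q13   q16  q13 
   q14    q0  q17 
   q15   q18  q15 
   q16   q18  q16 
   q17   q19  q17 
   q18   q19  q18 
   q19    q9  q19 
(> = start, * = accepting)

start=q0 accept=q1,q4,q8 q0-x->q1 q0-y->q2 q1-x->q3 q1-y->q4 q2-x->q1 q2-y->q5 q3-x->q6 q3-y->q7 q4-x->q3 q4-y->q8 q5-x->q9 q5-y->q5 q6-x->q10 q6-y->q11 q7-x->q6 q7-y->q12 q8-x->q13 q8-y->q8 q9-x->q13 q9-y->q9 q10-x->q0 q10-y->q14 q11-x->q10 q11-y->q15 q12-x->q16 q12-y->q12 q13-x->q16 q13-y->q13 q14-x->q0 q14-y->q17 q15-x->q18 q15-y->q15 q16-x->q18 q16-y->q16 q17-x->q19 q17-y->q17 q18-x->q19 q18-y->q18 q19-x->q9 q19-y->q19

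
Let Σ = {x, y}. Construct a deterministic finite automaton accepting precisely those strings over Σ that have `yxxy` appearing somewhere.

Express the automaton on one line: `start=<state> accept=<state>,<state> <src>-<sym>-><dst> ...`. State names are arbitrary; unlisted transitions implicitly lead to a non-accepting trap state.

States A..D record the length of the longest prefix of `yxxy` that matches the current input suffix. Reaching E means `yxxy` has been seen, and we stay there forever. Accept from E.
       x  y 
>  A   A  B 
   B   C  B 
   C   D  B 
   D   A  E 
 * E   E  E 
(> = start, * = accepting)

start=A accept=E A-x->A A-y->B B-x->C B-y->B C-x->D C-y->B D-x->A D-y->E E-x->E E-y->E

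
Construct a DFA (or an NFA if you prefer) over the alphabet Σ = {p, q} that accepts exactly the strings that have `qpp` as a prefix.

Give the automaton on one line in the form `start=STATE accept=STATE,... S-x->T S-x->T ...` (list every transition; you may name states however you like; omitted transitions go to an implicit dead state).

start=s0 accept=s3 s0-p->s4 s0-q->s1 s1-p->s2 s1-q->s4 s2-p->s3 s2-q->s4 s3-p->s3 s3-q->s3 s4-p->s4 s4-q->s4

Walk along `qpp` while the input agrees: from s0 take `q` to s1, and so on. Any deviation drops to the rejecting sink s4. Once s3 is reached the prefix is confirmed and every continuation is accepted.
A 5-state machine:
        p   q  
>  s0   s4  s1 
   s1   s2  s4 
   s2   s3  s4 
 * s3   s3  s3 
   s4   s4  s4 
(> = start, * = accepting)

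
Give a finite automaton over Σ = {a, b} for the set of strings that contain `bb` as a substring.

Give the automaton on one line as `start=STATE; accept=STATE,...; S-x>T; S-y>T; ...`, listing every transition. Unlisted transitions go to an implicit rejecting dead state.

start=q0; accept=q2; q0-a>q0; q0-b>q1; q1-a>q0; q1-b>q2; q2-a>q2; q2-b>q2

States q0..q1 record the length of the longest prefix of `bb` that matches the current input suffix. Reaching q2 means `bb` has been seen, and we stay there forever. Accept from q2.
        a   b  
>  q0   q0  q1 
   q1   q0  q2 
 * q2   q2  q2 
(> = start, * = accepting)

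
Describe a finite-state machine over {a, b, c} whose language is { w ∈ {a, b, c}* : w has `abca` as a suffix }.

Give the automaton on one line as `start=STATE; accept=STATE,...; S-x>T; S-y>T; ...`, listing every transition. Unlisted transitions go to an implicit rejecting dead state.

Remember how much of `abca` the current input suffix matches. State s0 means no match yet; s1 means the last symbol is `a`; s2 means the last 2 symbols are `ab`; s3 means the last 3 symbols are `abc`; s4 means the last 4 symbols are `abca`. Only s4 accepts. On a mismatch, fall back to the longest proper suffix that is still a prefix of `abca`.
With 5 states:
        a   b   c  
>  s0   s1  s0  s0 
   s1   s1  s2  s0 
   s2   s1  s0  s3 
   s3   s4  s0  s0 
 * s4   s1  s2  s0 
(> = start, * = accepting)

start=s0; accept=s4; s0-a>s1; s0-b>s0; s0-c>s0; s1-a>s1; s1-b>s2; s1-c>s0; s2-a>s1; s2-b>s0; s2-c>s3; s3-a>s4; s3-b>s0; s3-c>s0; s4-a>s1; s4-b>s2; s4-c>s0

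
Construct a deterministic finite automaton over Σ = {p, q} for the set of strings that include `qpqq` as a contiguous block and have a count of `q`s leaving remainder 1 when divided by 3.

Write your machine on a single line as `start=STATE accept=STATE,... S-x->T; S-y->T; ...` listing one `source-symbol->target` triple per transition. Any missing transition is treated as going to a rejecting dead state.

Handle the two conditions separately and then intersect. The first has 5 states tracking whether and how much of `qpqq` has been seen; the second has 3 states tracking the count of `q`s modulo 3. A product state is a pair (one from each), accepting exactly when both do.
15 states suffice.
          p    q  
>  s0     s0   s1 
   s1     s2   s3 
   s2     s4   s5 
   s3     s6   s7 
   s4     s4   s3 
   s5     s6   s8 
   s6     s9  s10 
   s7    s11   s1 
   s8     s8  s12 
   s9     s9   s7 
   s10   s11  s12 
   s11    s0  s13 
 * s12   s12  s14 
   s13    s2  s14 
   s14   s14   s8 
(> = start, * = accepting)

start=s0; accept=s12; s0-p->s0; s0-q->s1; s1-p->s2; s1-q->s3; s2-p->s4; s2-q->s5; s3-p->s6; s3-q->s7; s4-p->s4; s4-q->s3; s5-p->s6; s5-q->s8; s6-p->s9; s6-q->s10; s7-p->s11; s7-q->s1; s8-p->s8; s8-q->s12; s9-p->s9; s9-q->s7; s10-p->s11; s10-q->s12; s11-p->s0; s11-q->s13; s12-p->s12; s12-q->s14; s13-p->s2; s13-q->s14; s14-p->s14; s14-q->s8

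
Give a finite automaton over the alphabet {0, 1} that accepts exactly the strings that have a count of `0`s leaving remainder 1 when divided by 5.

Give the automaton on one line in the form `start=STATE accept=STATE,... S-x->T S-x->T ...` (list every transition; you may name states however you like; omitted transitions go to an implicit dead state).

start=s0 accept=s1 s0-0->s1 s0-1->s0 s1-0->s2 s1-1->s1 s2-0->s3 s2-1->s2 s3-0->s4 s3-1->s3 s4-0->s0 s4-1->s4

Keep the running count of `0`s modulo 5: each `0` advances along the cycle s0 → s1 → s2 → s3 → s4 → s0 while other symbols loop. Accept at s1.
A 5-state machine:
        0   1  
>  s0   s1  s0 
 * s1   s2  s1 
   s2   s3  s2 
   s3   s4  s3 
   s4   s0  s4 
(> = start, * = accepting)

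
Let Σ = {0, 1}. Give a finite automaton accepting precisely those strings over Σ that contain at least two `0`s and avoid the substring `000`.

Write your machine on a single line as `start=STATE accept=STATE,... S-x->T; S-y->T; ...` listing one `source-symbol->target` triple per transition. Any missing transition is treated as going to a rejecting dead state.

start=s0; accept=s2,s5,s6,s7,s8,s9; s0-0->s1; s0-1->s0; s1-0->s2; s1-1->s3; s2-0->s4; s2-1->s5; s3-0->s6; s3-1->s3; s4-0->s4; s4-1->s4; s5-0->s7; s5-1->s5; s6-0->s8; s6-1->s5; s7-0->s8; s7-1->s9; s8-0->s4; s8-1->s9; s9-0->s7; s9-1->s9

Run two small machines in parallel and take their product. One (4 states) tracks the count of `0`s, saturating at 3; the other (4 states) tracks partial matches of the forbidden pattern `000`. Each combined state is a pair, one component from each; accept when both components accept.
        0   1  
>  s0   s1  s0 
   s1   s2  s3 
 * s2   s4  s5 
   s3   s6  s3 
   s4   s4  s4 
 * s5   s7  s5 
 * s6   s8  s5 
 * s7   s8  s9 
 * s8   s4  s9 
 * s9   s7  s9 
(> = start, * = accepting)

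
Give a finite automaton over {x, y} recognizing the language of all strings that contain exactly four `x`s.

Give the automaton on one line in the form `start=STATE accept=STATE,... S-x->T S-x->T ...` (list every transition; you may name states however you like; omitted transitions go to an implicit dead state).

start=q0 accept=q4 q0-x->q1 q0-y->q0 q1-x->q2 q1-y->q1 q2-x->q3 q2-y->q2 q3-x->q4 q3-y->q3 q4-x->q5 q4-y->q4 q5-x->q5 q5-y->q5

Count `x`s, saturating at 5: states q0 through q4 mean 0 through 4 `x`s seen; q5 means more than 4. Each `x` increments (capped at q5); other symbols loop. Accept from {q4}.
A 6-state machine:
        x   y  
>  q0   q1  q0 
   q1   q2  q1 
   q2   q3  q2 
   q3   q4  q3 
 * q4   q5  q4 
   q5   q5  q5 
(> = start, * = accepting)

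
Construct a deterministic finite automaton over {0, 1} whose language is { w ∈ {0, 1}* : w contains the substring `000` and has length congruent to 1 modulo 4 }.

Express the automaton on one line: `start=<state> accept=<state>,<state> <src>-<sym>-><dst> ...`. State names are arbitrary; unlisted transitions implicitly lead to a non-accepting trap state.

start=q0 accept=q13 q0-0->q1 q0-1->q2 q1-0->q3 q1-1->q4 q2-0->q5 q2-1->q4 q3-0->q6 q3-1->q7 q4-0->q8 q4-1->q7 q5-0->q9 q5-1->q7 q6-0->q10 q6-1->q10 q7-0->q11 q7-1->q0 q8-0->q12 q8-1->q0 q9-0->q10 q9-1->q0 q10-0->q13 q10-1->q13 q11-0->q14 q11-1->q2 q12-0->q13 q12-1->q2 q13-0->q15 q13-1->q15 q14-0->q15 q14-1->q4 q15-0->q6 q15-1->q6

Handle the two conditions separately and then intersect. The first has 4 states tracking whether and how much of `000` has been seen; the second has 4 states tracking the input length modulo 4. A product state is a pair (one from each), accepting exactly when both do.
          0    1  
>  q0     q1   q2 
   q1     q3   q4 
   q2     q5   q4 
   q3     q6   q7 
   q4     q8   q7 
   q5     q9   q7 
   q6    q10  q10 
   q7    q11   q0 
   q8    q12   q0 
   q9    q10   q0 
   q10   q13  q13 
   q11   q14   q2 
   q12   q13   q2 
 * q13   q15  q15 
   q14   q15   q4 
   q15    q6   q6 
(> = start, * = accepting)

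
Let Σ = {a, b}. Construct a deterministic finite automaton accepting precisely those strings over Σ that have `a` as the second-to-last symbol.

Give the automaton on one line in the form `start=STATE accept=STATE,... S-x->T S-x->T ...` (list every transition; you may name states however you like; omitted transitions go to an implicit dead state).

start=q0 accept=q3,q4 q0-a->q1 q0-b->q2 q1-a->q3 q1-b->q4 q2-a->q5 q2-b->q6 q3-a->q3 q3-b->q4 q4-a->q5 q4-b->q6 q5-a->q3 q5-b->q4 q6-a->q5 q6-b->q6

A DFA must remember the last 2 symbols (since which symbol is second-to-last isn't known until the input ends). Use one state per possible window of the last ≤2 symbols; accept from those whose window starts with `a`.
A 7-state machine:
        a   b  
>  q0   q1  q2 
   q1   q3  q4 
   q2   q5  q6 
 * q3   q3  q4 
 * q4   q5  q6 
   q5   q3  q4 
   q6   q5  q6 
(> = start, * = accepting)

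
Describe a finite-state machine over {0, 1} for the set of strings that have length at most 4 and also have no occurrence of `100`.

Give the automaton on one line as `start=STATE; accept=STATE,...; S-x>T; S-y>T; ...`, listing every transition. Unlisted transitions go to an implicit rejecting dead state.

Run two small machines in parallel and take their product. The first has 6 states tracking the input length, saturating at 5; the second has 4 states tracking partial matches of the forbidden pattern `100`. A product state is a pair (one from each), accepting exactly when both do. After merging equivalent states the machine shrinks.
        0   1  
>* S0   S1  S2 
 * S1   S3  S4 
 * S2   S5  S4 
 * S3   S6  S6 
 * S4   S7  S6 
 * S5   S8  S6 
 * S6   S9  S9 
 * S7   S8  S9 
   S8   S8  S8 
 * S9   S8  S8 
(> = start, * = accepting)

start=S0; accept=S0,S1,S2,S3,S4,S5,S6,S7,S9; S0-0>S1; S0-1>S2; S1-0>S3; S1-1>S4; S2-0>S5; S2-1>S4; S3-0>S6; S3-1>S6; S4-0>S7; S4-1>S6; S5-0>S8; S5-1>S6; S6-0>S9; S6-1>S9; S7-0>S8; S7-1>S9; S8-0>S8; S8-1>S8; S9-0>S8; S9-1>S8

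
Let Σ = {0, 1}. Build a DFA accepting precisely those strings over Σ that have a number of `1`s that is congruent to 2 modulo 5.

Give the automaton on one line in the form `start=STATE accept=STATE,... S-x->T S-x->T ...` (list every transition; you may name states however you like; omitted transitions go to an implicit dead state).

The only thing that matters is how many `1`s have appeared, reduced mod 5. Use one state per residue: s0 for 0, …, s4 for 4. Reading `1` moves to the next residue; anything else stays put. s2 is accepting.
A 5-state machine:
        0   1  
>  s0   s0  s1 
   s1   s1  s2 
 * s2   s2  s3 
   s3   s3  s4 
   s4   s4  s0 
(> = start, * = accepting)

start=s0 accept=s2 s0-0->s0 s0-1->s1 s1-0->s1 s1-1->s2 s2-0->s2 s2-1->s3 s3-0->s3 s3-1->s4 s4-0->s4 s4-1->s0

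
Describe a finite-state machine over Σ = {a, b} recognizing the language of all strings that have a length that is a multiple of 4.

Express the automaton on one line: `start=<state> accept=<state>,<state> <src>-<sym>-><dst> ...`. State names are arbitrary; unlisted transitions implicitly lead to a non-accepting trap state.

start=q0 accept=q0 q0-a->q1 q0-b->q1 q1-a->q2 q1-b->q2 q2-a->q3 q2-b->q3 q3-a->q0 q3-b->q0

Count input length modulo 4: every symbol advances one step around the cycle q0 → q1 → q2 → q3 → q0. Accept at q0.
A 4-state machine:
        a   b  
>* q0   q1  q1 
   q1   q2  q2 
   q2   q3  q3 
   q3   q0  q0 
(> = start, * = accepting)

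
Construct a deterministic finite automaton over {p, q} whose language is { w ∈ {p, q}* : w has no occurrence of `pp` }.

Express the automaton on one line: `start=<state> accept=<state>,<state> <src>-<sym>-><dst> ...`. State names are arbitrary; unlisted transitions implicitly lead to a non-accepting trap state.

This is the complement of 'contains `pp`'. Use the same substring-matching states — s0 through s2 holding how much of `pp` has just been matched — but flip the accepting set: everything except the trap s2 accepts.
3 states suffice.
        p   q  
>* s0   s1  s0 
 * s1   s2  s0 
   s2   s2  s2 
(> = start, * = accepting)

start=s0 accept=s0,s1 s0-p->s1 s0-q->s0 s1-p->s2 s1-q->s0 s2-p->s2 s2-q->s2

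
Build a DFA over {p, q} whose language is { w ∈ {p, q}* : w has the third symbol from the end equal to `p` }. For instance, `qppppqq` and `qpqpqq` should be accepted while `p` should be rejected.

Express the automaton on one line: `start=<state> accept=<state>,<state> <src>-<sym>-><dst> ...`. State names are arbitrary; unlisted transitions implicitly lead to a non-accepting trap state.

start=s0 accept=s7,s8,s9,s10 s0-p->s1 s0-q->s2 s1-p->s3 s1-q->s4 s2-p->s5 s2-q->s6 s3-p->s7 s3-q->s8 s4-p->s9 s4-q->s10 s5-p->s11 s5-q->s12 s6-p->s13 s6-q->s14 s7-p->s7 s7-q->s8 s8-p->s9 s8-q->s10 s9-p->s11 s9-q->s12 s10-p->s13 s10-q->s14 s11-p->s7 s11-q->s8 s12-p->s9 s12-q->s10 s13-p->s11 s13-q->s12 s14-p->s13 s14-q->s14

A DFA must remember the last 3 symbols (since which symbol is third-to-last isn't known until the input ends). Use one state per possible window of the last ≤3 symbols; accept from those whose window starts with `p`.
A 15-state machine:
          p    q  
>  s0     s1   s2 
   s1     s3   s4 
   s2     s5   s6 
   s3     s7   s8 
   s4     s9  s10 
   s5    s11  s12 
   s6    s13  s14 
 * s7     s7   s8 
 * s8     s9  s10 
 * s9    s11  s12 
 * s10   s13  s14 
   s11    s7   s8 
   s12    s9  s10 
   s13   s11  s12 
   s14   s13  s14 
(> = start, * = accepting)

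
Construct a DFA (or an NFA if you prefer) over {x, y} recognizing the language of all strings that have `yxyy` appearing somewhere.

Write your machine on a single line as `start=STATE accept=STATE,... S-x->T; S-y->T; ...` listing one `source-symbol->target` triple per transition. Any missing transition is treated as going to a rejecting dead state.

start=q0; accept=q4; q0-x->q0; q0-y->q1; q1-x->q2; q1-y->q1; q2-x->q0; q2-y->q3; q3-x->q2; q3-y->q4; q4-x->q4; q4-y->q4

States q0..q3 record the length of the longest prefix of `yxyy` that matches the current input suffix. Reaching q4 means `yxyy` has been seen, and we stay there forever. Accept from q4.
5 states suffice.
        x   y  
>  q0   q0  q1 
   q1   q2  q1 
   q2   q0  q3 
   q3   q2  q4 
 * q4   q4  q4 
(> = start, * = accepting)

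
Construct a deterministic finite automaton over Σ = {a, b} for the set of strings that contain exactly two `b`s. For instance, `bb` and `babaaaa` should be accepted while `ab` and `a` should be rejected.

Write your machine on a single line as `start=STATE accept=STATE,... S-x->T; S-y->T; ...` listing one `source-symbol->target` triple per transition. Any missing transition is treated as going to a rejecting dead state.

start=S0; accept=S2; S0-a->S0; S0-b->S1; S1-a->S1; S1-b->S2; S2-a->S2; S2-b->S3; S3-a->S3; S3-b->S3

Count `b`s, saturating at 3: states S0 through S2 mean 0 through 2 `b`s seen; S3 means more than 2. Each `b` increments (capped at S3); other symbols loop. Accept from {S2}.
A 4-state machine:
        a   b  
>  S0   S0  S1 
   S1   S1  S2 
 * S2   S2  S3 
   S3   S3  S3 
(> = start, * = accepting)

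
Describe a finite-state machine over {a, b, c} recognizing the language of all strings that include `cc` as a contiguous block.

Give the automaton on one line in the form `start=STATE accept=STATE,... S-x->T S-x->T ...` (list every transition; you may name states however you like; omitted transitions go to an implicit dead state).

Track how much of `cc` has been matched so far: state q0 is no progress, q2 is the absorbing accept state reached once `cc` has occurred. Intermediate states record partial matches; on a mismatch, fall back to the longest reusable overlap.
        a   b   c  
>  q0   q0  q0  q1 
   q1   q0  q0  q2 
 * q2   q2  q2  q2 
(> = start, * = accepting)

start=q0 accept=q2 q0-a->q0 q0-b->q0 q0-c->q1 q1-a->q0 q1-b->q0 q1-c->q2 q2-a->q2 q2-b->q2 q2-c->q2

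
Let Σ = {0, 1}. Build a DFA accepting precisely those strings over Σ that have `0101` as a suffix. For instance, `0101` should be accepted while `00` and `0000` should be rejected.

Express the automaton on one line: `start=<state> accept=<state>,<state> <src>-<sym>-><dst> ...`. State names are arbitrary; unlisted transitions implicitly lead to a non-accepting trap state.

Remember how much of `0101` the current input suffix matches. State A means no match yet; B means the last symbol is `0`; C means the last 2 symbols are `01`; D means the last 3 symbols are `010`; E means the last 4 symbols are `0101`. Only E accepts. On a mismatch, fall back to the longest proper suffix that is still a prefix of `0101`.
With 5 states:
       0  1 
>  A   B  A 
   B   B  C 
   C   D  A 
   D   B  E 
 * E   D  A 
(> = start, * = accepting)

start=A accept=E A-0->B A-1->A B-0->B B-1->C C-0->D C-1->A D-0->B D-1->E E-0->D E-1->A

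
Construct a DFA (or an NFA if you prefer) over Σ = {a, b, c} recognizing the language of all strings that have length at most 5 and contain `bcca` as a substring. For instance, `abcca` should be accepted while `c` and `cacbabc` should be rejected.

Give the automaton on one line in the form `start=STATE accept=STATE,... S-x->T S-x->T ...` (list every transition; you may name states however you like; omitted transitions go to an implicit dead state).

Run two small machines in parallel and take their product. The first has 7 states tracking the input length, saturating at 6; the second has 5 states tracking whether and how much of `bcca` has been seen. A product state is a pair (one from each), accepting exactly when both do. After merging equivalent states the machine shrinks.
11 states suffice.
          a    b    c  
>  q0     q1   q2   q1 
   q1     q3   q4   q3 
   q2     q3   q4   q5 
   q3     q3   q3   q3 
   q4     q3   q3   q6 
   q5     q3   q3   q7 
   q6     q3   q3   q8 
   q7     q9   q3   q3 
   q8    q10   q3   q3 
 * q9    q10  q10  q10 
 * q10    q3   q3   q3 
(> = start, * = accepting)

start=q0 accept=q9,q10 q0-a->q1 q0-b->q2 q0-c->q1 q1-a->q3 q1-b->q4 q1-c->q3 q2-a->q3 q2-b->q4 q2-c->q5 q3-a->q3 q3-b->q3 q3-c->q3 q4-a->q3 q4-b->q3 q4-c->q6 q5-a->q3 q5-b->q3 q5-c->q7 q6-a->q3 q6-b->q3 q6-c->q8 q7-a->q9 q7-b->q3 q7-c->q3 q8-a->q10 q8-b->q3 q8-c->q3 q9-a->q10 q9-b->q10 q9-c->q10 q10-a->q3 q10-b->q3 q10-c->q3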